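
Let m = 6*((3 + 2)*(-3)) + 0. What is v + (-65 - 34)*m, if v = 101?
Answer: 9011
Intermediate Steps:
m = -90 (m = 6*(5*(-3)) + 0 = 6*(-15) + 0 = -90 + 0 = -90)
v + (-65 - 34)*m = 101 + (-65 - 34)*(-90) = 101 - 99*(-90) = 101 + 8910 = 9011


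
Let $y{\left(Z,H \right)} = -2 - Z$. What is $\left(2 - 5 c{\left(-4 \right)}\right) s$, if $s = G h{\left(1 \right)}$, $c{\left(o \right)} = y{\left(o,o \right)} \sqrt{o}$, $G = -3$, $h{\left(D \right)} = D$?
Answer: $-6 + 60 i \approx -6.0 + 60.0 i$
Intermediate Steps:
$c{\left(o \right)} = \sqrt{o} \left(-2 - o\right)$ ($c{\left(o \right)} = \left(-2 - o\right) \sqrt{o} = \sqrt{o} \left(-2 - o\right)$)
$s = -3$ ($s = \left(-3\right) 1 = -3$)
$\left(2 - 5 c{\left(-4 \right)}\right) s = \left(2 - 5 \sqrt{-4} \left(-2 - -4\right)\right) \left(-3\right) = \left(2 - 5 \cdot 2 i \left(-2 + 4\right)\right) \left(-3\right) = \left(2 - 5 \cdot 2 i 2\right) \left(-3\right) = \left(2 - 5 \cdot 4 i\right) \left(-3\right) = \left(2 - 20 i\right) \left(-3\right) = -6 + 60 i$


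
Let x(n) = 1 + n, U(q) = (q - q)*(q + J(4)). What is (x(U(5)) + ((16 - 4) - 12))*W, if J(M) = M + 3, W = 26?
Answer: 26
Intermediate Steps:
J(M) = 3 + M
U(q) = 0 (U(q) = (q - q)*(q + (3 + 4)) = 0*(q + 7) = 0*(7 + q) = 0)
(x(U(5)) + ((16 - 4) - 12))*W = ((1 + 0) + ((16 - 4) - 12))*26 = (1 + (12 - 12))*26 = (1 + 0)*26 = 1*26 = 26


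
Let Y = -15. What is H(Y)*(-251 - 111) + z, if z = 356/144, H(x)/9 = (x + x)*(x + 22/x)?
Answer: -57940183/36 ≈ -1.6095e+6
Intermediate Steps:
H(x) = 18*x*(x + 22/x) (H(x) = 9*((x + x)*(x + 22/x)) = 9*((2*x)*(x + 22/x)) = 9*(2*x*(x + 22/x)) = 18*x*(x + 22/x))
z = 89/36 (z = 356*(1/144) = 89/36 ≈ 2.4722)
H(Y)*(-251 - 111) + z = (396 + 18*(-15)²)*(-251 - 111) + 89/36 = (396 + 18*225)*(-362) + 89/36 = (396 + 4050)*(-362) + 89/36 = 4446*(-362) + 89/36 = -1609452 + 89/36 = -57940183/36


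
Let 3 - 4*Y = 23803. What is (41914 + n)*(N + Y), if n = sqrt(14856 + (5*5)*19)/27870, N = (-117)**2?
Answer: 324372446 + 7739*sqrt(15331)/27870 ≈ 3.2437e+8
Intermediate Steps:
Y = -5950 (Y = 3/4 - 1/4*23803 = 3/4 - 23803/4 = -5950)
N = 13689
n = sqrt(15331)/27870 (n = sqrt(14856 + 25*19)*(1/27870) = sqrt(14856 + 475)*(1/27870) = sqrt(15331)*(1/27870) = sqrt(15331)/27870 ≈ 0.0044427)
(41914 + n)*(N + Y) = (41914 + sqrt(15331)/27870)*(13689 - 5950) = (41914 + sqrt(15331)/27870)*7739 = 324372446 + 7739*sqrt(15331)/27870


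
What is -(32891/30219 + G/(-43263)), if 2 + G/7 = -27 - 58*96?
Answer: -868971178/435788199 ≈ -1.9940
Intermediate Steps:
G = -39179 (G = -14 + 7*(-27 - 58*96) = -14 + 7*(-27 - 5568) = -14 + 7*(-5595) = -14 - 39165 = -39179)
-(32891/30219 + G/(-43263)) = -(32891/30219 - 39179/(-43263)) = -(32891*(1/30219) - 39179*(-1/43263)) = -(32891/30219 + 39179/43263) = -1*868971178/435788199 = -868971178/435788199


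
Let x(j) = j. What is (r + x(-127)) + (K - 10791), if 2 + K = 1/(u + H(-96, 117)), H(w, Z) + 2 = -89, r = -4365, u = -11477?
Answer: -176816881/11568 ≈ -15285.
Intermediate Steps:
H(w, Z) = -91 (H(w, Z) = -2 - 89 = -91)
K = -23137/11568 (K = -2 + 1/(-11477 - 91) = -2 + 1/(-11568) = -2 - 1/11568 = -23137/11568 ≈ -2.0001)
(r + x(-127)) + (K - 10791) = (-4365 - 127) + (-23137/11568 - 10791) = -4492 - 124853425/11568 = -176816881/11568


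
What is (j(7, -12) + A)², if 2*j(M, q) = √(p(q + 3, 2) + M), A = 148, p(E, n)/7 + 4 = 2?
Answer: (296 + I*√7)²/4 ≈ 21902.0 + 391.57*I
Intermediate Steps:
p(E, n) = -14 (p(E, n) = -28 + 7*2 = -28 + 14 = -14)
j(M, q) = √(-14 + M)/2
(j(7, -12) + A)² = (√(-14 + 7)/2 + 148)² = (√(-7)/2 + 148)² = ((I*√7)/2 + 148)² = (I*√7/2 + 148)² = (148 + I*√7/2)²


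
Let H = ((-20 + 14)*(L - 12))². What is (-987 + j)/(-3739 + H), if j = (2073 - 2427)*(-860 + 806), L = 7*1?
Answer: -18129/2839 ≈ -6.3857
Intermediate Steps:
L = 7
H = 900 (H = ((-20 + 14)*(7 - 12))² = (-6*(-5))² = 30² = 900)
j = 19116 (j = -354*(-54) = 19116)
(-987 + j)/(-3739 + H) = (-987 + 19116)/(-3739 + 900) = 18129/(-2839) = 18129*(-1/2839) = -18129/2839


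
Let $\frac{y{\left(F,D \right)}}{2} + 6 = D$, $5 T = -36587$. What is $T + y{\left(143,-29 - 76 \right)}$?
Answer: $- \frac{37697}{5} \approx -7539.4$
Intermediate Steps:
$T = - \frac{36587}{5}$ ($T = \frac{1}{5} \left(-36587\right) = - \frac{36587}{5} \approx -7317.4$)
$y{\left(F,D \right)} = -12 + 2 D$
$T + y{\left(143,-29 - 76 \right)} = - \frac{36587}{5} + \left(-12 + 2 \left(-29 - 76\right)\right) = - \frac{36587}{5} + \left(-12 + 2 \left(-105\right)\right) = - \frac{36587}{5} - 222 = - \frac{37697}{5}$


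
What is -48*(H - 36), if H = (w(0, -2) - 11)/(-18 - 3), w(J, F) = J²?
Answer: 11920/7 ≈ 1702.9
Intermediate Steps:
H = 11/21 (H = (0² - 11)/(-18 - 3) = (0 - 11)/(-21) = -11*(-1/21) = 11/21 ≈ 0.52381)
-48*(H - 36) = -48*(11/21 - 36) = -48*(-745/21) = 11920/7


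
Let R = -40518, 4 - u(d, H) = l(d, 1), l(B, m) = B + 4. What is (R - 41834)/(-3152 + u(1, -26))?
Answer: 82352/3153 ≈ 26.119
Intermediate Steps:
l(B, m) = 4 + B
u(d, H) = -d (u(d, H) = 4 - (4 + d) = 4 + (-4 - d) = -d)
(R - 41834)/(-3152 + u(1, -26)) = (-40518 - 41834)/(-3152 - 1*1) = -82352/(-3152 - 1) = -82352/(-3153) = -82352*(-1/3153) = 82352/3153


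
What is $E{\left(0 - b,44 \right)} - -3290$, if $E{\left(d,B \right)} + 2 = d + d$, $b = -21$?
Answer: $3330$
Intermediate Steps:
$E{\left(d,B \right)} = -2 + 2 d$ ($E{\left(d,B \right)} = -2 + \left(d + d\right) = -2 + 2 d$)
$E{\left(0 - b,44 \right)} - -3290 = \left(-2 + 2 \left(0 - -21\right)\right) - -3290 = \left(-2 + 2 \left(0 + 21\right)\right) + 3290 = \left(-2 + 2 \cdot 21\right) + 3290 = \left(-2 + 42\right) + 3290 = 40 + 3290 = 3330$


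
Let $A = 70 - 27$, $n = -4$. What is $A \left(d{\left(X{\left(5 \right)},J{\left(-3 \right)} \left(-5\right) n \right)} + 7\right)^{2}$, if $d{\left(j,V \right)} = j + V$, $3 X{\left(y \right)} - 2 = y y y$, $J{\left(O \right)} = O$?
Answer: $\frac{44032}{9} \approx 4892.4$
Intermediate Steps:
$X{\left(y \right)} = \frac{2}{3} + \frac{y^{3}}{3}$ ($X{\left(y \right)} = \frac{2}{3} + \frac{y y y}{3} = \frac{2}{3} + \frac{y^{2} y}{3} = \frac{2}{3} + \frac{y^{3}}{3}$)
$d{\left(j,V \right)} = V + j$
$A = 43$ ($A = 70 - 27 = 43$)
$A \left(d{\left(X{\left(5 \right)},J{\left(-3 \right)} \left(-5\right) n \right)} + 7\right)^{2} = 43 \left(\left(\left(-3\right) \left(-5\right) \left(-4\right) + \left(\frac{2}{3} + \frac{5^{3}}{3}\right)\right) + 7\right)^{2} = 43 \left(\left(15 \left(-4\right) + \left(\frac{2}{3} + \frac{1}{3} \cdot 125\right)\right) + 7\right)^{2} = 43 \left(\left(-60 + \left(\frac{2}{3} + \frac{125}{3}\right)\right) + 7\right)^{2} = 43 \left(\left(-60 + \frac{127}{3}\right) + 7\right)^{2} = 43 \left(- \frac{53}{3} + 7\right)^{2} = 43 \left(- \frac{32}{3}\right)^{2} = 43 \cdot \frac{1024}{9} = \frac{44032}{9}$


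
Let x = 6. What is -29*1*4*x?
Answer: -696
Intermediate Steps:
-29*1*4*x = -29*1*4*6 = -116*6 = -29*24 = -696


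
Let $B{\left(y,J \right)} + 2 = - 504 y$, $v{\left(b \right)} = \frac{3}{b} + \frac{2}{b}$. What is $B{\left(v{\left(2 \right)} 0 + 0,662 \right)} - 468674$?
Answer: $-468676$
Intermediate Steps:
$v{\left(b \right)} = \frac{5}{b}$
$B{\left(y,J \right)} = -2 - 504 y$
$B{\left(v{\left(2 \right)} 0 + 0,662 \right)} - 468674 = \left(-2 - 504 \left(\frac{5}{2} \cdot 0 + 0\right)\right) - 468674 = \left(-2 - 504 \left(0 + 0\right)\right) - 468674 = \left(-2 - 0\right) - 468674 = \left(-2 + 0\right) - 468674 = -2 - 468674 = -468676$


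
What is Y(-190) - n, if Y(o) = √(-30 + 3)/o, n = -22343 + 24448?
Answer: -2105 - 3*I*√3/190 ≈ -2105.0 - 0.027348*I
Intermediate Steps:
n = 2105
Y(o) = 3*I*√3/o (Y(o) = √(-27)/o = (3*I*√3)/o = 3*I*√3/o)
Y(-190) - n = 3*I*√3/(-190) - 1*2105 = 3*I*√3*(-1/190) - 2105 = -3*I*√3/190 - 2105 = -2105 - 3*I*√3/190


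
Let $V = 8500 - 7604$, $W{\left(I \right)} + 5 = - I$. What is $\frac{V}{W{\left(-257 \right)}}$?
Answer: $\frac{32}{9} \approx 3.5556$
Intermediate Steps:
$W{\left(I \right)} = -5 - I$
$V = 896$
$\frac{V}{W{\left(-257 \right)}} = \frac{896}{-5 - -257} = \frac{896}{-5 + 257} = \frac{896}{252} = 896 \cdot \frac{1}{252} = \frac{32}{9}$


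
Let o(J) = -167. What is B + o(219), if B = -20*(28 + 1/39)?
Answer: -28373/39 ≈ -727.51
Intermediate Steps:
B = -21860/39 (B = -20*(28 + 1/39) = -20*1093/39 = -21860/39 ≈ -560.51)
B + o(219) = -21860/39 - 167 = -28373/39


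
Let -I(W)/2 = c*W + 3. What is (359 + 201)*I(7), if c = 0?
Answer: -3360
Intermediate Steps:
I(W) = -6 (I(W) = -2*(0*W + 3) = -2*(0 + 3) = -2*3 = -6)
(359 + 201)*I(7) = (359 + 201)*(-6) = 560*(-6) = -3360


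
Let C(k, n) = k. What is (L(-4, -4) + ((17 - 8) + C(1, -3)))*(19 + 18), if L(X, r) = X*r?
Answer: 962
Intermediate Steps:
(L(-4, -4) + ((17 - 8) + C(1, -3)))*(19 + 18) = (-4*(-4) + ((17 - 8) + 1))*(19 + 18) = (16 + (9 + 1))*37 = (16 + 10)*37 = 26*37 = 962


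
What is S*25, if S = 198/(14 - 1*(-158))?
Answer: 2475/86 ≈ 28.779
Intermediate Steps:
S = 99/86 (S = 198/(14 + 158) = 198/172 = 198*(1/172) = 99/86 ≈ 1.1512)
S*25 = (99/86)*25 = 2475/86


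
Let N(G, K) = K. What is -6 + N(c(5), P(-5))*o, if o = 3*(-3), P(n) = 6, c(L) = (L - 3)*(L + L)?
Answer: -60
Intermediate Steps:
c(L) = 2*L*(-3 + L) (c(L) = (-3 + L)*(2*L) = 2*L*(-3 + L))
o = -9
-6 + N(c(5), P(-5))*o = -6 + 6*(-9) = -6 - 54 = -60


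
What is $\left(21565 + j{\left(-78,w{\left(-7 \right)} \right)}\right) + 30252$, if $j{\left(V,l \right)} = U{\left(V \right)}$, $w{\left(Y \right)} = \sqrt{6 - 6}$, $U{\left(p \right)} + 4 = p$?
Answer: $51735$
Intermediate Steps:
$U{\left(p \right)} = -4 + p$
$w{\left(Y \right)} = 0$ ($w{\left(Y \right)} = \sqrt{0} = 0$)
$j{\left(V,l \right)} = -4 + V$
$\left(21565 + j{\left(-78,w{\left(-7 \right)} \right)}\right) + 30252 = \left(21565 - 82\right) + 30252 = 21483 + 30252 = 51735$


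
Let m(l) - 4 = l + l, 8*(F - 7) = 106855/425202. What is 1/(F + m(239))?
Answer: 3401616/1663497079 ≈ 0.0020449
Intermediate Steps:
F = 23918167/3401616 (F = 7 + (106855/425202)/8 = 7 + (106855*(1/425202))/8 = 7 + (⅛)*(106855/425202) = 7 + 106855/3401616 = 23918167/3401616 ≈ 7.0314)
m(l) = 4 + 2*l (m(l) = 4 + (l + l) = 4 + 2*l)
1/(F + m(239)) = 1/(23918167/3401616 + (4 + 2*239)) = 1/(23918167/3401616 + (4 + 478)) = 1/(23918167/3401616 + 482) = 1/(1663497079/3401616) = 3401616/1663497079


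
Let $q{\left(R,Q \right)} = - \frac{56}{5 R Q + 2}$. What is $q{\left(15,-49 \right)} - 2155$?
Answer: $- \frac{7915259}{3673} \approx -2155.0$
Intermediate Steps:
$q{\left(R,Q \right)} = - \frac{56}{2 + 5 Q R}$ ($q{\left(R,Q \right)} = - \frac{56}{5 Q R + 2} = - \frac{56}{2 + 5 Q R}$)
$q{\left(15,-49 \right)} - 2155 = - \frac{56}{2 + 5 \left(-49\right) 15} - 2155 = - \frac{56}{2 - 3675} - 2155 = - \frac{56}{-3673} - 2155 = \left(-56\right) \left(- \frac{1}{3673}\right) - 2155 = \frac{56}{3673} - 2155 = - \frac{7915259}{3673}$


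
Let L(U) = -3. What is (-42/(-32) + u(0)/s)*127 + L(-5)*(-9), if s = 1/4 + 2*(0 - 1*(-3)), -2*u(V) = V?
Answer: 3099/16 ≈ 193.69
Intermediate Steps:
u(V) = -V/2
s = 25/4 (s = ¼ + 2*(0 + 3) = ¼ + 2*3 = ¼ + 6 = 25/4 ≈ 6.2500)
(-42/(-32) + u(0)/s)*127 + L(-5)*(-9) = (-42/(-32) + (-½*0)/(25/4))*127 - 3*(-9) = (-42*(-1/32) + 0*(4/25))*127 + 27 = (21/16 + 0)*127 + 27 = (21/16)*127 + 27 = 2667/16 + 27 = 3099/16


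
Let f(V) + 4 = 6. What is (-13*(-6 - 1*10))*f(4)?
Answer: 416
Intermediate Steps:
f(V) = 2 (f(V) = -4 + 6 = 2)
(-13*(-6 - 1*10))*f(4) = -13*(-6 - 1*10)*2 = -13*(-6 - 10)*2 = -13*(-16)*2 = 208*2 = 416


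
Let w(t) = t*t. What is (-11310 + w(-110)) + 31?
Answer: 821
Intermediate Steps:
w(t) = t²
(-11310 + w(-110)) + 31 = (-11310 + (-110)²) + 31 = (-11310 + 12100) + 31 = 790 + 31 = 821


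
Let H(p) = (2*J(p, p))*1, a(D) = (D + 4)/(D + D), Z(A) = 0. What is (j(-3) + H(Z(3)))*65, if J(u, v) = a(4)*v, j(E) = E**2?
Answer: 585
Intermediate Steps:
a(D) = (4 + D)/(2*D) (a(D) = (4 + D)/((2*D)) = (4 + D)*(1/(2*D)) = (4 + D)/(2*D))
J(u, v) = v (J(u, v) = ((1/2)*(4 + 4)/4)*v = ((1/2)*(1/4)*8)*v = 1*v = v)
H(p) = 2*p (H(p) = (2*p)*1 = 2*p)
(j(-3) + H(Z(3)))*65 = ((-3)**2 + 2*0)*65 = (9 + 0)*65 = 9*65 = 585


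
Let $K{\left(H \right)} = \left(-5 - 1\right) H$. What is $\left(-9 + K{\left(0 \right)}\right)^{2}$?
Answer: $81$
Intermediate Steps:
$K{\left(H \right)} = - 6 H$ ($K{\left(H \right)} = \left(-5 + \left(-2 + 1\right)\right) H = \left(-5 - 1\right) H = - 6 H$)
$\left(-9 + K{\left(0 \right)}\right)^{2} = \left(-9 - 0\right)^{2} = \left(-9 + 0\right)^{2} = \left(-9\right)^{2} = 81$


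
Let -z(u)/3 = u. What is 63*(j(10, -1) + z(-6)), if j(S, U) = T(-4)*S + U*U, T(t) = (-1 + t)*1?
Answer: -1953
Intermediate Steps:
z(u) = -3*u
T(t) = -1 + t
j(S, U) = U² - 5*S (j(S, U) = (-1 - 4)*S + U*U = -5*S + U² = U² - 5*S)
63*(j(10, -1) + z(-6)) = 63*(((-1)² - 5*10) - 3*(-6)) = 63*((1 - 50) + 18) = 63*(-49 + 18) = 63*(-31) = -1953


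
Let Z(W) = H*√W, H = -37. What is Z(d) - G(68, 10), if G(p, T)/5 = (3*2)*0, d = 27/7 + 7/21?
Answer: -74*√462/21 ≈ -75.741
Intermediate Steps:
d = 88/21 (d = 27*(⅐) + 7*(1/21) = 27/7 + ⅓ = 88/21 ≈ 4.1905)
Z(W) = -37*√W
G(p, T) = 0 (G(p, T) = 5*((3*2)*0) = 5*(6*0) = 5*0 = 0)
Z(d) - G(68, 10) = -74*√462/21 - 1*0 = -74*√462/21 + 0 = -74*√462/21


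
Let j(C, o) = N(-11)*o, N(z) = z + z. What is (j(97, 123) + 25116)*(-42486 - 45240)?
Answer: -1965939660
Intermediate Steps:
N(z) = 2*z
j(C, o) = -22*o (j(C, o) = (2*(-11))*o = -22*o)
(j(97, 123) + 25116)*(-42486 - 45240) = (-22*123 + 25116)*(-42486 - 45240) = (-2706 + 25116)*(-87726) = 22410*(-87726) = -1965939660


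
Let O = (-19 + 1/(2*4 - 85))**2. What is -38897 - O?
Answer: -232763609/5929 ≈ -39259.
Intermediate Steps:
O = 2143296/5929 (O = (-19 + 1/(8 - 85))**2 = (-19 + 1/(-77))**2 = (-19 - 1/77)**2 = (-1464/77)**2 = 2143296/5929 ≈ 361.49)
-38897 - O = -38897 - 1*2143296/5929 = -38897 - 2143296/5929 = -232763609/5929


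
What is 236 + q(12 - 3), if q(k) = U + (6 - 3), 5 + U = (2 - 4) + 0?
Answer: 232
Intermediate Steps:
U = -7 (U = -5 + ((2 - 4) + 0) = -5 + (-2 + 0) = -5 - 2 = -7)
q(k) = -4 (q(k) = -7 + (6 - 3) = -7 + 3 = -4)
236 + q(12 - 3) = 236 - 4 = 232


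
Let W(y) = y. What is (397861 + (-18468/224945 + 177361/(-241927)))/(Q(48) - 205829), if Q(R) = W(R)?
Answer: -25992386898198/13443766360355 ≈ -1.9334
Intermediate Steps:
Q(R) = R
(397861 + (-18468/224945 + 177361/(-241927)))/(Q(48) - 205829) = (397861 + (-18468/224945 + 177361/(-241927)))/(48 - 205829) = (397861 + (-18468*1/224945 + 177361*(-1/241927)))/(-205781) = (397861 + (-18468/224945 - 10433/14231))*(-1/205781) = (397861 - 53258557/65330455)*(-1/205781) = (25992386898198/65330455)*(-1/205781) = -25992386898198/13443766360355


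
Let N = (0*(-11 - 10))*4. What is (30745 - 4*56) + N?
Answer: 30521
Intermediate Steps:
N = 0 (N = (0*(-21))*4 = 0*4 = 0)
(30745 - 4*56) + N = (30745 - 4*56) + 0 = (30745 - 224) + 0 = 30521 + 0 = 30521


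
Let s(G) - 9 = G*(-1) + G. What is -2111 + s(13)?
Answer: -2102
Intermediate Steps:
s(G) = 9 (s(G) = 9 + (G*(-1) + G) = 9 + (-G + G) = 9 + 0 = 9)
-2111 + s(13) = -2111 + 9 = -2102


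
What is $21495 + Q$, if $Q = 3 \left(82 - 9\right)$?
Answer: $21714$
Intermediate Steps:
$Q = 219$ ($Q = 3 \cdot 73 = 219$)
$21495 + Q = 21495 + 219 = 21714$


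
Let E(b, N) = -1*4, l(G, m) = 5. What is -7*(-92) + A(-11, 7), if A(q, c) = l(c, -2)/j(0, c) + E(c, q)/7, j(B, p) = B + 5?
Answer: 4511/7 ≈ 644.43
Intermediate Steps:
j(B, p) = 5 + B
E(b, N) = -4
A(q, c) = 3/7 (A(q, c) = 5/(5 + 0) - 4/7 = 5/5 - 4*⅐ = 5*(⅕) - 4/7 = 1 - 4/7 = 3/7)
-7*(-92) + A(-11, 7) = -7*(-92) + 3/7 = 644 + 3/7 = 4511/7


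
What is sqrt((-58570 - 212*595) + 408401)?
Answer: sqrt(223691) ≈ 472.96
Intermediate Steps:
sqrt((-58570 - 212*595) + 408401) = sqrt((-58570 - 1*126140) + 408401) = sqrt((-58570 - 126140) + 408401) = sqrt(-184710 + 408401) = sqrt(223691)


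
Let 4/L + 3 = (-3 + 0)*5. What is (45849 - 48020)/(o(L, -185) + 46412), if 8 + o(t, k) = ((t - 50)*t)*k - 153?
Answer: -175851/3579091 ≈ -0.049133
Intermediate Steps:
L = -2/9 (L = 4/(-3 + (-3 + 0)*5) = 4/(-3 - 3*5) = 4/(-3 - 15) = 4/(-18) = 4*(-1/18) = -2/9 ≈ -0.22222)
o(t, k) = -161 + k*t*(-50 + t) (o(t, k) = -8 + (((t - 50)*t)*k - 153) = -8 + (((-50 + t)*t)*k - 153) = -8 + ((t*(-50 + t))*k - 153) = -8 + (k*t*(-50 + t) - 153) = -8 + (-153 + k*t*(-50 + t)) = -161 + k*t*(-50 + t))
(45849 - 48020)/(o(L, -185) + 46412) = (45849 - 48020)/((-161 - 185*(-2/9)² - 50*(-185)*(-2/9)) + 46412) = -2171/((-161 - 185*4/81 - 18500/9) + 46412) = -2171/((-161 - 740/81 - 18500/9) + 46412) = -2171/(-180281/81 + 46412) = -2171/3579091/81 = -2171*81/3579091 = -175851/3579091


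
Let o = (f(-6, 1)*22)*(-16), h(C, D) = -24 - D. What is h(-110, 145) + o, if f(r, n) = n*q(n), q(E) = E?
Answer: -521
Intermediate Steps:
f(r, n) = n² (f(r, n) = n*n = n²)
o = -352 (o = (1²*22)*(-16) = (1*22)*(-16) = 22*(-16) = -352)
h(-110, 145) + o = (-24 - 1*145) - 352 = (-24 - 145) - 352 = -169 - 352 = -521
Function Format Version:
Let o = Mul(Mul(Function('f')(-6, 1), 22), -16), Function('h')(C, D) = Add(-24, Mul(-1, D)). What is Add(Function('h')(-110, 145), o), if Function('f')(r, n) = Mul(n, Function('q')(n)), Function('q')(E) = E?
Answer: -521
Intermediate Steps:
Function('f')(r, n) = Pow(n, 2) (Function('f')(r, n) = Mul(n, n) = Pow(n, 2))
o = -352 (o = Mul(Mul(Pow(1, 2), 22), -16) = Mul(Mul(1, 22), -16) = Mul(22, -16) = -352)
Add(Function('h')(-110, 145), o) = Add(Add(-24, Mul(-1, 145)), -352) = Add(Add(-24, -145), -352) = Add(-169, -352) = -521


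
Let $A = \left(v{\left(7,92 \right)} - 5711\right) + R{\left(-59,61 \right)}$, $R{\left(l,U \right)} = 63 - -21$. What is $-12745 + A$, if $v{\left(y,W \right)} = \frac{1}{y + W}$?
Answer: $- \frac{1818827}{99} \approx -18372.0$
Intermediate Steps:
$R{\left(l,U \right)} = 84$ ($R{\left(l,U \right)} = 63 + 21 = 84$)
$v{\left(y,W \right)} = \frac{1}{W + y}$
$A = - \frac{557072}{99}$ ($A = \left(\frac{1}{92 + 7} - 5711\right) + 84 = \left(\frac{1}{99} - 5711\right) + 84 = - \frac{565388}{99} + 84 = - \frac{557072}{99} \approx -5627.0$)
$-12745 + A = -12745 - \frac{557072}{99} = - \frac{1818827}{99}$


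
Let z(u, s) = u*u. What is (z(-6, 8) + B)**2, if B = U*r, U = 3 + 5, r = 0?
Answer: 1296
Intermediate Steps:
z(u, s) = u**2
U = 8
B = 0 (B = 8*0 = 0)
(z(-6, 8) + B)**2 = ((-6)**2 + 0)**2 = (36 + 0)**2 = 36**2 = 1296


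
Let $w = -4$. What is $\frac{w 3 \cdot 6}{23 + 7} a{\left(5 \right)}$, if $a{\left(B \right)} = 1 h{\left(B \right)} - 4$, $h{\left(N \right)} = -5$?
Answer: $\frac{108}{5} \approx 21.6$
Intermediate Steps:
$a{\left(B \right)} = -9$ ($a{\left(B \right)} = 1 \left(-5\right) - 4 = -5 - 4 = -9$)
$\frac{w 3 \cdot 6}{23 + 7} a{\left(5 \right)} = \frac{\left(-4\right) 3 \cdot 6}{23 + 7} \left(-9\right) = \frac{\left(-12\right) 6}{30} \left(-9\right) = \frac{1}{30} \left(-72\right) \left(-9\right) = \left(- \frac{12}{5}\right) \left(-9\right) = \frac{108}{5}$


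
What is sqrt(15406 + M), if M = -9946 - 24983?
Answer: I*sqrt(19523) ≈ 139.72*I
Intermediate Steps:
M = -34929
sqrt(15406 + M) = sqrt(15406 - 34929) = sqrt(-19523) = I*sqrt(19523)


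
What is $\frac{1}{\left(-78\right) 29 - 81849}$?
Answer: $- \frac{1}{84111} \approx -1.1889 \cdot 10^{-5}$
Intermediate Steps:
$\frac{1}{\left(-78\right) 29 - 81849} = \frac{1}{-2262 - 81849} = \frac{1}{-84111} = - \frac{1}{84111}$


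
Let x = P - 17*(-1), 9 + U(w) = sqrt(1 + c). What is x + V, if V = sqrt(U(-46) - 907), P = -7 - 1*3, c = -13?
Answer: 7 + sqrt(-916 + 2*I*sqrt(3)) ≈ 7.0572 + 30.266*I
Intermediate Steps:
P = -10 (P = -7 - 3 = -10)
U(w) = -9 + 2*I*sqrt(3) (U(w) = -9 + sqrt(1 - 13) = -9 + sqrt(-12) = -9 + 2*I*sqrt(3))
x = 7 (x = -10 - 17*(-1) = -10 + 17 = 7)
V = sqrt(-916 + 2*I*sqrt(3)) (V = sqrt((-9 + 2*I*sqrt(3)) - 907) = sqrt(-916 + 2*I*sqrt(3)) ≈ 0.05723 + 30.266*I)
x + V = 7 + sqrt(-916 + 2*I*sqrt(3))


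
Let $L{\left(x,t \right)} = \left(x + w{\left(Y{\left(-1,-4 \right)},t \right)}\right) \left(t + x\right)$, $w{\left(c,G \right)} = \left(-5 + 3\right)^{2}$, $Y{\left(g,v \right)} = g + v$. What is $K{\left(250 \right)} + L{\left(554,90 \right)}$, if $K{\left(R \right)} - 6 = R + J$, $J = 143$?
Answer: $359751$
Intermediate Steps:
$w{\left(c,G \right)} = 4$ ($w{\left(c,G \right)} = \left(-2\right)^{2} = 4$)
$L{\left(x,t \right)} = \left(4 + x\right) \left(t + x\right)$ ($L{\left(x,t \right)} = \left(x + 4\right) \left(t + x\right) = \left(4 + x\right) \left(t + x\right)$)
$K{\left(R \right)} = 149 + R$ ($K{\left(R \right)} = 6 + \left(R + 143\right) = 6 + \left(143 + R\right) = 149 + R$)
$K{\left(250 \right)} + L{\left(554,90 \right)} = \left(149 + 250\right) + \left(554^{2} + 4 \cdot 90 + 4 \cdot 554 + 90 \cdot 554\right) = 399 + \left(306916 + 360 + 2216 + 49860\right) = 399 + 359352 = 359751$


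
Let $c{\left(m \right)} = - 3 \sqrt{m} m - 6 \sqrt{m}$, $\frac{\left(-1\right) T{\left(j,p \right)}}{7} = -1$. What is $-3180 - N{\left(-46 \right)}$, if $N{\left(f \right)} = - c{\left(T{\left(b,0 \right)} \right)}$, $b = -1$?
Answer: $-3180 - 27 \sqrt{7} \approx -3251.4$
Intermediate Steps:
$T{\left(j,p \right)} = 7$ ($T{\left(j,p \right)} = \left(-7\right) \left(-1\right) = 7$)
$c{\left(m \right)} = - 6 \sqrt{m} - 3 m^{\frac{3}{2}}$ ($c{\left(m \right)} = - 3 m^{\frac{3}{2}} - 6 \sqrt{m} = - 6 \sqrt{m} - 3 m^{\frac{3}{2}}$)
$N{\left(f \right)} = 27 \sqrt{7}$ ($N{\left(f \right)} = - 3 \sqrt{7} \left(-2 - 7\right) = - 3 \sqrt{7} \left(-9\right) = - \left(-27\right) \sqrt{7} = 27 \sqrt{7}$)
$-3180 - N{\left(-46 \right)} = -3180 - 27 \sqrt{7}$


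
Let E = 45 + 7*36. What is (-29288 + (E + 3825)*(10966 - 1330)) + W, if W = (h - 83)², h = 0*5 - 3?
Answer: 39697700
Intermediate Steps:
E = 297 (E = 45 + 252 = 297)
h = -3 (h = 0 - 3 = -3)
W = 7396 (W = (-3 - 83)² = (-86)² = 7396)
(-29288 + (E + 3825)*(10966 - 1330)) + W = (-29288 + (297 + 3825)*(10966 - 1330)) + 7396 = (-29288 + 4122*9636) + 7396 = (-29288 + 39719592) + 7396 = 39690304 + 7396 = 39697700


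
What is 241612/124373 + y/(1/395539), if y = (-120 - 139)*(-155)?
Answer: 1974908066068427/124373 ≈ 1.5879e+10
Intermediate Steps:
y = 40145 (y = -259*(-155) = 40145)
241612/124373 + y/(1/395539) = 241612/124373 + 40145/(1/395539) = 241612*(1/124373) + 40145/(1/395539) = 241612/124373 + 40145*395539 = 241612/124373 + 15878913155 = 1974908066068427/124373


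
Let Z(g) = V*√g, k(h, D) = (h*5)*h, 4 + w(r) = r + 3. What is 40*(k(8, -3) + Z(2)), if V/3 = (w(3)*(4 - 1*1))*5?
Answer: 12800 + 3600*√2 ≈ 17891.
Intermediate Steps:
w(r) = -1 + r (w(r) = -4 + (r + 3) = -4 + (3 + r) = -1 + r)
k(h, D) = 5*h² (k(h, D) = (5*h)*h = 5*h²)
V = 90 (V = 3*(((-1 + 3)*(4 - 1*1))*5) = 3*((2*(4 - 1))*5) = 3*((2*3)*5) = 3*(6*5) = 3*30 = 90)
Z(g) = 90*√g
40*(k(8, -3) + Z(2)) = 40*(5*8² + 90*√2) = 40*(5*64 + 90*√2) = 40*(320 + 90*√2) = 12800 + 3600*√2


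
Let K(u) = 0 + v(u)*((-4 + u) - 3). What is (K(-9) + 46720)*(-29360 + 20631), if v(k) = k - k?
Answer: -407818880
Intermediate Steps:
v(k) = 0
K(u) = 0 (K(u) = 0 + 0*((-4 + u) - 3) = 0 + 0*(-7 + u) = 0 + 0 = 0)
(K(-9) + 46720)*(-29360 + 20631) = (0 + 46720)*(-29360 + 20631) = 46720*(-8729) = -407818880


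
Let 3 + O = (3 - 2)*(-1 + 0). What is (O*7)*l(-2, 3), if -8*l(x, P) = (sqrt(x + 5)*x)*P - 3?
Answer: -21/2 - 21*sqrt(3) ≈ -46.873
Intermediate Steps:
O = -4 (O = -3 + (3 - 2)*(-1 + 0) = -3 + 1*(-1) = -3 - 1 = -4)
l(x, P) = 3/8 - P*x*sqrt(5 + x)/8 (l(x, P) = -((sqrt(x + 5)*x)*P - 3)/8 = -((sqrt(5 + x)*x)*P - 3)/8 = -((x*sqrt(5 + x))*P - 3)/8 = -(P*x*sqrt(5 + x) - 3)/8 = -(-3 + P*x*sqrt(5 + x))/8 = 3/8 - P*x*sqrt(5 + x)/8)
(O*7)*l(-2, 3) = (-4*7)*(3/8 - 1/8*3*(-2)*sqrt(5 - 2)) = -28*(3/8 - 1/8*3*(-2)*sqrt(3)) = -28*(3/8 + 3*sqrt(3)/4) = -21/2 - 21*sqrt(3)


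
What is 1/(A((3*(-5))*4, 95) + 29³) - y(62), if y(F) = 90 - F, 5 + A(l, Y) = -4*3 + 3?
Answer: -682499/24375 ≈ -28.000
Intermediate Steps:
A(l, Y) = -14 (A(l, Y) = -5 + (-4*3 + 3) = -5 + (-12 + 3) = -5 - 9 = -14)
1/(A((3*(-5))*4, 95) + 29³) - y(62) = 1/(-14 + 29³) - (90 - 1*62) = 1/(-14 + 24389) - (90 - 62) = 1/24375 - 1*28 = 1/24375 - 28 = -682499/24375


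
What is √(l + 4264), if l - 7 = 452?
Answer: √4723 ≈ 68.724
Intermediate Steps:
l = 459 (l = 7 + 452 = 459)
√(l + 4264) = √(459 + 4264) = √4723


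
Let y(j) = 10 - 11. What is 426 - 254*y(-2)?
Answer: 680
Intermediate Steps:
y(j) = -1
426 - 254*y(-2) = 426 - 254*(-1) = 426 + 254 = 680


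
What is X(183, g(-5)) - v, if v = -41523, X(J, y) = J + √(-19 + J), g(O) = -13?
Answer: 41706 + 2*√41 ≈ 41719.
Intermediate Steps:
X(183, g(-5)) - v = (183 + √(-19 + 183)) - 1*(-41523) = (183 + √164) + 41523 = (183 + 2*√41) + 41523 = 41706 + 2*√41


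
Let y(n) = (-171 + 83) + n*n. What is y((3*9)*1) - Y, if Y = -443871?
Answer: 444512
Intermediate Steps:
y(n) = -88 + n²
y((3*9)*1) - Y = (-88 + ((3*9)*1)²) - 1*(-443871) = (-88 + (27*1)²) + 443871 = (-88 + 27²) + 443871 = (-88 + 729) + 443871 = 641 + 443871 = 444512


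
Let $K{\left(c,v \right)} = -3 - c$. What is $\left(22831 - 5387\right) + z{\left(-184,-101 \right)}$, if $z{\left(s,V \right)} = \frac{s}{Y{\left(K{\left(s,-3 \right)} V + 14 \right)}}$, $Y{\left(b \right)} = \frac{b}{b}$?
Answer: $17260$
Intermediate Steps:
$Y{\left(b \right)} = 1$
$z{\left(s,V \right)} = s$ ($z{\left(s,V \right)} = \frac{s}{1} = s 1 = s$)
$\left(22831 - 5387\right) + z{\left(-184,-101 \right)} = \left(22831 - 5387\right) - 184 = 17444 - 184 = 17260$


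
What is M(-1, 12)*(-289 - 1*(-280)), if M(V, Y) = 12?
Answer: -108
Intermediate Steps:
M(-1, 12)*(-289 - 1*(-280)) = 12*(-289 - 1*(-280)) = 12*(-289 + 280) = 12*(-9) = -108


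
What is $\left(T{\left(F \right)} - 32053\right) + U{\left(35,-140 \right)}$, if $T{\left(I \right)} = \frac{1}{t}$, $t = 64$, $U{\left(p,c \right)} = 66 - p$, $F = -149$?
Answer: $- \frac{2049407}{64} \approx -32022.0$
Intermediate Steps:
$T{\left(I \right)} = \frac{1}{64}$
$\left(T{\left(F \right)} - 32053\right) + U{\left(35,-140 \right)} = \left(\frac{1}{64} - 32053\right) + \left(66 - 35\right) = - \frac{2051391}{64} + \left(66 - 35\right) = - \frac{2051391}{64} + 31 = - \frac{2049407}{64}$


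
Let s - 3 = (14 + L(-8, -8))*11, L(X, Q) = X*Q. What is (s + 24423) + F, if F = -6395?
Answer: 18889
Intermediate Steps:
L(X, Q) = Q*X
s = 861 (s = 3 + (14 - 8*(-8))*11 = 3 + (14 + 64)*11 = 3 + 78*11 = 3 + 858 = 861)
(s + 24423) + F = (861 + 24423) - 6395 = 25284 - 6395 = 18889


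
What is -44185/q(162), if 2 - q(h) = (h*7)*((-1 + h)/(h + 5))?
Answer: 1475779/36448 ≈ 40.490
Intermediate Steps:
q(h) = 2 - 7*h*(-1 + h)/(5 + h) (q(h) = 2 - h*7*(-1 + h)/(h + 5) = 2 - 7*h*(-1 + h)/(5 + h))
-44185/q(162) = -44185*(5 + 162)/(10 - 7*162² + 9*162) = -44185*167/(10 - 7*26244 + 1458) = -44185*167/(10 - 183708 + 1458) = -44185/((1/167)*(-182240)) = -44185/(-182240/167) = -44185*(-167/182240) = 1475779/36448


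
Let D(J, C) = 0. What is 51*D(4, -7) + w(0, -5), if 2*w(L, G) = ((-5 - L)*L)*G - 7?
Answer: -7/2 ≈ -3.5000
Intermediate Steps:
w(L, G) = -7/2 + G*L*(-5 - L)/2 (w(L, G) = (((-5 - L)*L)*G - 7)/2 = ((L*(-5 - L))*G - 7)/2 = (G*L*(-5 - L) - 7)/2 = (-7 + G*L*(-5 - L))/2 = -7/2 + G*L*(-5 - L)/2)
51*D(4, -7) + w(0, -5) = 51*0 + (-7/2 - 5/2*(-5)*0 - ½*(-5)*0²) = 0 + (-7/2 + 0 - ½*(-5)*0) = 0 + (-7/2 + 0 + 0) = 0 - 7/2 = -7/2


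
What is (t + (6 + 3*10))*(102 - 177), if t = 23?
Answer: -4425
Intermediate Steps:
(t + (6 + 3*10))*(102 - 177) = (23 + (6 + 3*10))*(102 - 177) = (23 + (6 + 30))*(-75) = (23 + 36)*(-75) = 59*(-75) = -4425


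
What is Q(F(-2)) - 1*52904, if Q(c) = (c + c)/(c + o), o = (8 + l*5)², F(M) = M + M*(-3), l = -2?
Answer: -52903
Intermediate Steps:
F(M) = -2*M (F(M) = M - 3*M = -2*M)
o = 4 (o = (8 - 2*5)² = (8 - 10)² = (-2)² = 4)
Q(c) = 2*c/(4 + c) (Q(c) = (c + c)/(c + 4) = (2*c)/(4 + c) = 2*c/(4 + c))
Q(F(-2)) - 1*52904 = 2*(-2*(-2))/(4 - 2*(-2)) - 1*52904 = 2*4/(4 + 4) - 52904 = 2*4/8 - 52904 = 2*4*(⅛) - 52904 = 1 - 52904 = -52903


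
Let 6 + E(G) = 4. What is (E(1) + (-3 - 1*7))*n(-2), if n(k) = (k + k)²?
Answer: -192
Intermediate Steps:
E(G) = -2 (E(G) = -6 + 4 = -2)
n(k) = 4*k² (n(k) = (2*k)² = 4*k²)
(E(1) + (-3 - 1*7))*n(-2) = (-2 + (-3 - 1*7))*(4*(-2)²) = (-2 + (-3 - 7))*(4*4) = (-2 - 10)*16 = -12*16 = -192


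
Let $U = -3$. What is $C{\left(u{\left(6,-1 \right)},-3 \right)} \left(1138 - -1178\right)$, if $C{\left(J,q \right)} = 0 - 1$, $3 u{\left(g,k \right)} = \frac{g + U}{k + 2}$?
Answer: $-2316$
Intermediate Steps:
$u{\left(g,k \right)} = \frac{-3 + g}{3 \left(2 + k\right)}$ ($u{\left(g,k \right)} = \frac{\left(g - 3\right) \frac{1}{k + 2}}{3} = \frac{\left(-3 + g\right) \frac{1}{2 + k}}{3} = \frac{\frac{1}{2 + k} \left(-3 + g\right)}{3} = \frac{-3 + g}{3 \left(2 + k\right)}$)
$C{\left(J,q \right)} = -1$ ($C{\left(J,q \right)} = 0 - 1 = -1$)
$C{\left(u{\left(6,-1 \right)},-3 \right)} \left(1138 - -1178\right) = - (1138 - -1178) = - (1138 + 1178) = \left(-1\right) 2316 = -2316$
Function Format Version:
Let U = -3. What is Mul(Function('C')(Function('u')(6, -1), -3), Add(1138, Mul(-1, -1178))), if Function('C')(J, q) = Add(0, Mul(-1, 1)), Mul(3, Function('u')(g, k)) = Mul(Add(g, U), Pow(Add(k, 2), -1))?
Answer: -2316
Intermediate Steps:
Function('u')(g, k) = Mul(Rational(1, 3), Pow(Add(2, k), -1), Add(-3, g)) (Function('u')(g, k) = Mul(Rational(1, 3), Mul(Add(g, -3), Pow(Add(k, 2), -1))) = Mul(Rational(1, 3), Mul(Add(-3, g), Pow(Add(2, k), -1))) = Mul(Rational(1, 3), Mul(Pow(Add(2, k), -1), Add(-3, g))) = Mul(Rational(1, 3), Pow(Add(2, k), -1), Add(-3, g)))
Function('C')(J, q) = -1 (Function('C')(J, q) = Add(0, -1) = -1)
Mul(Function('C')(Function('u')(6, -1), -3), Add(1138, Mul(-1, -1178))) = Mul(-1, Add(1138, Mul(-1, -1178))) = Mul(-1, Add(1138, 1178)) = Mul(-1, 2316) = -2316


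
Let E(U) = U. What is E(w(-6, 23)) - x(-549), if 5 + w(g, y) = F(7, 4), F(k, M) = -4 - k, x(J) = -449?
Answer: 433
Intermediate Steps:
w(g, y) = -16 (w(g, y) = -5 + (-4 - 1*7) = -5 + (-4 - 7) = -5 - 11 = -16)
E(w(-6, 23)) - x(-549) = -16 - 1*(-449) = -16 + 449 = 433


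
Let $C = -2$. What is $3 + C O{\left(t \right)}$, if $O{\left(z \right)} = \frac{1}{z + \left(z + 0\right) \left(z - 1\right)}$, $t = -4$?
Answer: $\frac{23}{8} \approx 2.875$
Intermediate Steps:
$O{\left(z \right)} = \frac{1}{z + z \left(-1 + z\right)}$
$3 + C O{\left(t \right)} = 3 - \frac{2}{16} = 3 - \frac{1}{8} = \frac{23}{8}$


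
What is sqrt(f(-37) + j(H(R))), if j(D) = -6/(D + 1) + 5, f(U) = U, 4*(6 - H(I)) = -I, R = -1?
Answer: 2*I*sqrt(74)/3 ≈ 5.7349*I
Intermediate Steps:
H(I) = 6 + I/4 (H(I) = 6 - (-1)*I/4 = 6 + I/4)
j(D) = 5 - 6/(1 + D) (j(D) = -6/(1 + D) + 5 = 5 - 6/(1 + D))
sqrt(f(-37) + j(H(R))) = sqrt(-37 + (-1 + 5*(6 + (1/4)*(-1)))/(1 + (6 + (1/4)*(-1)))) = sqrt(-37 + (-1 + 5*(6 - 1/4))/(1 + (6 - 1/4))) = sqrt(-37 + (-1 + 5*(23/4))/(1 + 23/4)) = sqrt(-37 + (-1 + 115/4)/(27/4)) = sqrt(-37 + (4/27)*(111/4)) = sqrt(-37 + 37/9) = sqrt(-296/9) = 2*I*sqrt(74)/3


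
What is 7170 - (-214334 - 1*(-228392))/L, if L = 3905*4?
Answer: 71691/10 ≈ 7169.1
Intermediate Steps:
L = 15620
7170 - (-214334 - 1*(-228392))/L = 7170 - (-214334 - 1*(-228392))/15620 = 7170 - (-214334 + 228392)/15620 = 7170 - 14058/15620 = 7170 - 1*9/10 = 7170 - 9/10 = 71691/10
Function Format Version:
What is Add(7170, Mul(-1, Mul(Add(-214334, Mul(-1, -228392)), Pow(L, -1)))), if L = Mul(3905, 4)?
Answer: Rational(71691, 10) ≈ 7169.1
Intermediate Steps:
L = 15620
Add(7170, Mul(-1, Mul(Add(-214334, Mul(-1, -228392)), Pow(L, -1)))) = Add(7170, Mul(-1, Mul(Add(-214334, Mul(-1, -228392)), Pow(15620, -1)))) = Add(7170, Mul(-1, Mul(Add(-214334, 228392), Rational(1, 15620)))) = Add(7170, Mul(-1, Mul(14058, Rational(1, 15620)))) = Add(7170, Mul(-1, Rational(9, 10))) = Add(7170, Rational(-9, 10)) = Rational(71691, 10)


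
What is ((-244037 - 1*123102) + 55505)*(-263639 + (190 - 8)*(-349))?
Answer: 101953244538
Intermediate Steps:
((-244037 - 1*123102) + 55505)*(-263639 + (190 - 8)*(-349)) = ((-244037 - 123102) + 55505)*(-263639 + 182*(-349)) = (-367139 + 55505)*(-263639 - 63518) = -311634*(-327157) = 101953244538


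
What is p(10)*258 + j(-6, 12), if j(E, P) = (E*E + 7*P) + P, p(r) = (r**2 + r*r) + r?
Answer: 54312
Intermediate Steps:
p(r) = r + 2*r**2 (p(r) = (r**2 + r**2) + r = 2*r**2 + r = r + 2*r**2)
j(E, P) = E**2 + 8*P (j(E, P) = (E**2 + 7*P) + P = E**2 + 8*P)
p(10)*258 + j(-6, 12) = (10*(1 + 2*10))*258 + ((-6)**2 + 8*12) = (10*(1 + 20))*258 + (36 + 96) = (10*21)*258 + 132 = 210*258 + 132 = 54180 + 132 = 54312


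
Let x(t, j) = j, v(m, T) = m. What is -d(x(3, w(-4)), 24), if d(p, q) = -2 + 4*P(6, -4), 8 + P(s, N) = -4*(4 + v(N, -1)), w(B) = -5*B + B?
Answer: 34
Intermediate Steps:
w(B) = -4*B
P(s, N) = -24 - 4*N (P(s, N) = -8 - 4*(4 + N) = -8 + (-16 - 4*N) = -24 - 4*N)
d(p, q) = -34 (d(p, q) = -2 + 4*(-24 - 4*(-4)) = -2 + 4*(-24 + 16) = -2 + 4*(-8) = -2 - 32 = -34)
-d(x(3, w(-4)), 24) = -1*(-34) = 34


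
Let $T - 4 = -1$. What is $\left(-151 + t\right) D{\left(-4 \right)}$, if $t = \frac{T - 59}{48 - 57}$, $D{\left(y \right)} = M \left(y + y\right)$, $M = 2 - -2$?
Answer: $\frac{41696}{9} \approx 4632.9$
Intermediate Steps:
$T = 3$ ($T = 4 - 1 = 3$)
$M = 4$ ($M = 2 + 2 = 4$)
$D{\left(y \right)} = 8 y$ ($D{\left(y \right)} = 4 \left(y + y\right) = 4 \cdot 2 y = 8 y$)
$t = \frac{56}{9}$ ($t = \frac{3 - 59}{48 - 57} = - \frac{56}{-9} = \left(-56\right) \left(- \frac{1}{9}\right) = \frac{56}{9} \approx 6.2222$)
$\left(-151 + t\right) D{\left(-4 \right)} = \left(-151 + \frac{56}{9}\right) 8 \left(-4\right) = \left(- \frac{1303}{9}\right) \left(-32\right) = \frac{41696}{9}$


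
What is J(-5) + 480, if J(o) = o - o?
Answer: 480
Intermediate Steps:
J(o) = 0
J(-5) + 480 = 0 + 480 = 480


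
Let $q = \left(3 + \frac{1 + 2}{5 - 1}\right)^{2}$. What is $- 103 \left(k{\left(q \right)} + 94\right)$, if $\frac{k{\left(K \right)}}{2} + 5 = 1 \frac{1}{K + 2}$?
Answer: $- \frac{2226860}{257} \approx -8664.8$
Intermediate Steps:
$q = \frac{225}{16}$ ($q = \left(3 + \frac{3}{4}\right)^{2} = \left(\frac{15}{4}\right)^{2} = \frac{225}{16} \approx 14.063$)
$k{\left(K \right)} = -10 + \frac{2}{2 + K}$ ($k{\left(K \right)} = -10 + 2 \cdot 1 \frac{1}{K + 2} = -10 + 2 \cdot 1 \frac{1}{2 + K} = -10 + \frac{2}{2 + K}$)
$- 103 \left(k{\left(q \right)} + 94\right) = - 103 \left(\frac{2 \left(-9 - \frac{1125}{16}\right)}{2 + \frac{225}{16}} + 94\right) = - 103 \left(\frac{2 \left(-9 - \frac{1125}{16}\right)}{\frac{257}{16}} + 94\right) = - 103 \left(2 \cdot \frac{16}{257} \left(- \frac{1269}{16}\right) + 94\right) = - 103 \left(- \frac{2538}{257} + 94\right) = \left(-103\right) \frac{21620}{257} = - \frac{2226860}{257}$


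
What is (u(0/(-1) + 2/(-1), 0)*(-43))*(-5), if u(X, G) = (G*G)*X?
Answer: 0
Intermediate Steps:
u(X, G) = X*G**2 (u(X, G) = G**2*X = X*G**2)
(u(0/(-1) + 2/(-1), 0)*(-43))*(-5) = (((0/(-1) + 2/(-1))*0**2)*(-43))*(-5) = (((0*(-1) + 2*(-1))*0)*(-43))*(-5) = (((0 - 2)*0)*(-43))*(-5) = (-2*0*(-43))*(-5) = (0*(-43))*(-5) = 0*(-5) = 0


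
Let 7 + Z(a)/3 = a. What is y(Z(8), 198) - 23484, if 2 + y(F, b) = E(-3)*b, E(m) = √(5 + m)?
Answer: -23486 + 198*√2 ≈ -23206.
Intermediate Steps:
Z(a) = -21 + 3*a
y(F, b) = -2 + b*√2 (y(F, b) = -2 + √(5 - 3)*b = -2 + √2*b = -2 + b*√2)
y(Z(8), 198) - 23484 = (-2 + 198*√2) - 23484 = -23486 + 198*√2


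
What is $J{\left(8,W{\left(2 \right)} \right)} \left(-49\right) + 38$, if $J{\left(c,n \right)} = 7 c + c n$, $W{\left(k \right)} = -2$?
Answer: $-1922$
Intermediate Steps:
$J{\left(8,W{\left(2 \right)} \right)} \left(-49\right) + 38 = 8 \left(7 - 2\right) \left(-49\right) + 38 = 8 \cdot 5 \left(-49\right) + 38 = 40 \left(-49\right) + 38 = -1960 + 38 = -1922$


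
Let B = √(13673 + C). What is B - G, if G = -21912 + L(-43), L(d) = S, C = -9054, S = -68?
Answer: 21980 + √4619 ≈ 22048.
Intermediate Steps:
L(d) = -68
G = -21980 (G = -21912 - 68 = -21980)
B = √4619 (B = √(13673 - 9054) = √4619 ≈ 67.963)
B - G = √4619 - 1*(-21980) = √4619 + 21980 = 21980 + √4619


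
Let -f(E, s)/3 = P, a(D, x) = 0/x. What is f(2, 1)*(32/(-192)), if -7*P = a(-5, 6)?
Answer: 0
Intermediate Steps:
a(D, x) = 0
P = 0 (P = -⅐*0 = 0)
f(E, s) = 0 (f(E, s) = -3*0 = 0)
f(2, 1)*(32/(-192)) = 0*(32/(-192)) = 0*(32*(-1/192)) = 0*(-⅙) = 0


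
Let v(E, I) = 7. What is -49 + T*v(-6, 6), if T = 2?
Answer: -35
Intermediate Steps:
-49 + T*v(-6, 6) = -49 + 2*7 = -49 + 14 = -35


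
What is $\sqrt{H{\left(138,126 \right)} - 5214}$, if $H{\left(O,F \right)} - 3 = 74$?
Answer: $i \sqrt{5137} \approx 71.673 i$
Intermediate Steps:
$H{\left(O,F \right)} = 77$ ($H{\left(O,F \right)} = 3 + 74 = 77$)
$\sqrt{H{\left(138,126 \right)} - 5214} = \sqrt{77 - 5214} = \sqrt{-5137} = i \sqrt{5137}$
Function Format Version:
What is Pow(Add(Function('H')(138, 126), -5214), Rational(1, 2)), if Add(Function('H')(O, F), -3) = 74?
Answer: Mul(I, Pow(5137, Rational(1, 2))) ≈ Mul(71.673, I)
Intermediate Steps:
Function('H')(O, F) = 77 (Function('H')(O, F) = Add(3, 74) = 77)
Pow(Add(Function('H')(138, 126), -5214), Rational(1, 2)) = Pow(Add(77, -5214), Rational(1, 2)) = Pow(-5137, Rational(1, 2)) = Mul(I, Pow(5137, Rational(1, 2)))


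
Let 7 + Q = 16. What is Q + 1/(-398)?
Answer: 3581/398 ≈ 8.9975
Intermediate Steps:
Q = 9 (Q = -7 + 16 = 9)
Q + 1/(-398) = 9 + 1/(-398) = 9 - 1/398 = 3581/398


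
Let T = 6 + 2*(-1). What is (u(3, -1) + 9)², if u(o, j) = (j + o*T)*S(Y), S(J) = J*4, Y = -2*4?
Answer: 117649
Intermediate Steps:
Y = -8
S(J) = 4*J
T = 4 (T = 6 - 2 = 4)
u(o, j) = -128*o - 32*j (u(o, j) = (j + o*4)*(4*(-8)) = (j + 4*o)*(-32) = -128*o - 32*j)
(u(3, -1) + 9)² = ((-128*3 - 32*(-1)) + 9)² = ((-384 + 32) + 9)² = (-352 + 9)² = (-343)² = 117649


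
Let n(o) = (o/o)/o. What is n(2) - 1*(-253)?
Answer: 507/2 ≈ 253.50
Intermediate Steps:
n(o) = 1/o
n(2) - 1*(-253) = 1/2 - 1*(-253) = ½ + 253 = 507/2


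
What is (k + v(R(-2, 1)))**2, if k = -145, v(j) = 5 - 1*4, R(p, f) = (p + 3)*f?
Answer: 20736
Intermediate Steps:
R(p, f) = f*(3 + p) (R(p, f) = (3 + p)*f = f*(3 + p))
v(j) = 1 (v(j) = 5 - 4 = 1)
(k + v(R(-2, 1)))**2 = (-145 + 1)**2 = (-144)**2 = 20736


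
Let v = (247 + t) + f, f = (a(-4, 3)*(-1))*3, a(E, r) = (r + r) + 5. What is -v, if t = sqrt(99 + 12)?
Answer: -214 - sqrt(111) ≈ -224.54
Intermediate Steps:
a(E, r) = 5 + 2*r (a(E, r) = 2*r + 5 = 5 + 2*r)
t = sqrt(111) ≈ 10.536
f = -33 (f = ((5 + 2*3)*(-1))*3 = ((5 + 6)*(-1))*3 = (11*(-1))*3 = -11*3 = -33)
v = 214 + sqrt(111) (v = (247 + sqrt(111)) - 33 = 214 + sqrt(111) ≈ 224.54)
-v = -(214 + sqrt(111)) = -214 - sqrt(111)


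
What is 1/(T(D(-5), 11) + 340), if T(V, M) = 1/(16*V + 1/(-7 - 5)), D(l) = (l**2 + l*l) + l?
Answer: 8639/2937272 ≈ 0.0029412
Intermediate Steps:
D(l) = l + 2*l**2 (D(l) = (l**2 + l**2) + l = 2*l**2 + l = l + 2*l**2)
T(V, M) = 1/(-1/12 + 16*V) (T(V, M) = 1/(16*V + 1/(-12)) = 1/(16*V - 1/12) = 1/(-1/12 + 16*V))
1/(T(D(-5), 11) + 340) = 1/(12/(-1 + 192*(-5*(1 + 2*(-5)))) + 340) = 1/(12/(-1 + 192*(-5*(1 - 10))) + 340) = 1/(12/(-1 + 192*(-5*(-9))) + 340) = 1/(12/(-1 + 192*45) + 340) = 1/(12/(-1 + 8640) + 340) = 1/(12/8639 + 340) = 1/(2937272/8639) = 8639/2937272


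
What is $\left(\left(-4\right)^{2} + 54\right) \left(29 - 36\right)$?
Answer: $-490$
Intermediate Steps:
$\left(\left(-4\right)^{2} + 54\right) \left(29 - 36\right) = \left(16 + 54\right) \left(29 - 36\right) = 70 \left(-7\right) = -490$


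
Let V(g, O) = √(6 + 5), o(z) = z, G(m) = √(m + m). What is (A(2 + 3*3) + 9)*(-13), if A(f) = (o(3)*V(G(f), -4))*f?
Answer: -117 - 429*√11 ≈ -1539.8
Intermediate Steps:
G(m) = √2*√m (G(m) = √(2*m) = √2*√m)
V(g, O) = √11
A(f) = 3*f*√11 (A(f) = (3*√11)*f = 3*f*√11)
(A(2 + 3*3) + 9)*(-13) = (3*(2 + 3*3)*√11 + 9)*(-13) = (3*(2 + 9)*√11 + 9)*(-13) = (3*11*√11 + 9)*(-13) = (33*√11 + 9)*(-13) = (9 + 33*√11)*(-13) = -117 - 429*√11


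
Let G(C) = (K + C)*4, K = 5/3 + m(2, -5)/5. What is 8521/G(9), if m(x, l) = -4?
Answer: 127815/592 ≈ 215.90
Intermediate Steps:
K = 13/15 (K = 5/3 - 4/5 = 5*(⅓) - 4*⅕ = 5/3 - ⅘ = 13/15 ≈ 0.86667)
G(C) = 52/15 + 4*C (G(C) = (13/15 + C)*4 = 52/15 + 4*C)
8521/G(9) = 8521/(52/15 + 4*9) = 8521/(52/15 + 36) = 8521/(592/15) = 8521*(15/592) = 127815/592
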